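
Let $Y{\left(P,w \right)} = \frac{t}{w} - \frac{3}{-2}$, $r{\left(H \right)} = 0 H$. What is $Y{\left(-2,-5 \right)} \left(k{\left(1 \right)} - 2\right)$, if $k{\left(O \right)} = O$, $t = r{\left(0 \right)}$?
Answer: $- \frac{3}{2} \approx -1.5$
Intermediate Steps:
$r{\left(H \right)} = 0$
$t = 0$
$Y{\left(P,w \right)} = \frac{3}{2}$ ($Y{\left(P,w \right)} = \frac{0}{w} - \frac{3}{-2} = 0 - - \frac{3}{2} = 0 + \frac{3}{2} = \frac{3}{2}$)
$Y{\left(-2,-5 \right)} \left(k{\left(1 \right)} - 2\right) = \frac{3 \left(1 - 2\right)}{2} = \frac{3}{2} \left(-1\right) = - \frac{3}{2}$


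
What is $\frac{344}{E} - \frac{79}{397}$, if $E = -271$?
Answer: $- \frac{157977}{107587} \approx -1.4684$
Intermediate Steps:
$\frac{344}{E} - \frac{79}{397} = \frac{344}{-271} - \frac{79}{397} = 344 \left(- \frac{1}{271}\right) - \frac{79}{397} = - \frac{344}{271} - \frac{79}{397} = - \frac{157977}{107587}$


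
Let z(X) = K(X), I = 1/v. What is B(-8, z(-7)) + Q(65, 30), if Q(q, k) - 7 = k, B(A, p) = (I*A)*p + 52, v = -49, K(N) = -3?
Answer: 4337/49 ≈ 88.510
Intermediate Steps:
I = -1/49 (I = 1/(-49) = -1/49 ≈ -0.020408)
z(X) = -3
B(A, p) = 52 - A*p/49 (B(A, p) = (-A/49)*p + 52 = -A*p/49 + 52 = 52 - A*p/49)
Q(q, k) = 7 + k
B(-8, z(-7)) + Q(65, 30) = (52 - 1/49*(-8)*(-3)) + (7 + 30) = (52 - 24/49) + 37 = 2524/49 + 37 = 4337/49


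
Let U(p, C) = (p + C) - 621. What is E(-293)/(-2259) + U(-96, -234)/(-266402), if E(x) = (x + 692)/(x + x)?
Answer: 113766956/29388003429 ≈ 0.0038712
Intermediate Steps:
U(p, C) = -621 + C + p (U(p, C) = (C + p) - 621 = -621 + C + p)
E(x) = (692 + x)/(2*x) (E(x) = (692 + x)/((2*x)) = (692 + x)*(1/(2*x)) = (692 + x)/(2*x))
E(-293)/(-2259) + U(-96, -234)/(-266402) = ((½)*(692 - 293)/(-293))/(-2259) + (-621 - 234 - 96)/(-266402) = ((½)*(-1/293)*399)*(-1/2259) - 951*(-1/266402) = -399/586*(-1/2259) + 951/266402 = 133/441258 + 951/266402 = 113766956/29388003429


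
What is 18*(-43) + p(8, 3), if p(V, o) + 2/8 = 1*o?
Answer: -3085/4 ≈ -771.25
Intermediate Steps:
p(V, o) = -¼ + o (p(V, o) = -¼ + 1*o = -¼ + o)
18*(-43) + p(8, 3) = 18*(-43) + (-¼ + 3) = -774 + 11/4 = -3085/4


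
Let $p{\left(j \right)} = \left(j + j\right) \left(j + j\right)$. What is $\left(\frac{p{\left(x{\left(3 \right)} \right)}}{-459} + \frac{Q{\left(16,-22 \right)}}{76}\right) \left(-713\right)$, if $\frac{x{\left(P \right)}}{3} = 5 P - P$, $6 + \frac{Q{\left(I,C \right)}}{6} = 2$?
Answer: $\frac{2673750}{323} \approx 8277.9$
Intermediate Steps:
$Q{\left(I,C \right)} = -24$ ($Q{\left(I,C \right)} = -36 + 6 \cdot 2 = -36 + 12 = -24$)
$x{\left(P \right)} = 12 P$ ($x{\left(P \right)} = 3 \left(5 P - P\right) = 3 \cdot 4 P = 12 P$)
$p{\left(j \right)} = 4 j^{2}$ ($p{\left(j \right)} = 2 j 2 j = 4 j^{2}$)
$\left(\frac{p{\left(x{\left(3 \right)} \right)}}{-459} + \frac{Q{\left(16,-22 \right)}}{76}\right) \left(-713\right) = \left(\frac{4 \left(12 \cdot 3\right)^{2}}{-459} - \frac{24}{76}\right) \left(-713\right) = \left(4 \cdot 36^{2} \left(- \frac{1}{459}\right) - \frac{6}{19}\right) \left(-713\right) = \left(4 \cdot 1296 \left(- \frac{1}{459}\right) - \frac{6}{19}\right) \left(-713\right) = \left(5184 \left(- \frac{1}{459}\right) - \frac{6}{19}\right) \left(-713\right) = \left(- \frac{192}{17} - \frac{6}{19}\right) \left(-713\right) = \left(- \frac{3750}{323}\right) \left(-713\right) = \frac{2673750}{323}$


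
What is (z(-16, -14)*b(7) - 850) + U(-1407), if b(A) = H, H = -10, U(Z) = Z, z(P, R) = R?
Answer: -2117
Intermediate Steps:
b(A) = -10
(z(-16, -14)*b(7) - 850) + U(-1407) = (-14*(-10) - 850) - 1407 = (140 - 850) - 1407 = -710 - 1407 = -2117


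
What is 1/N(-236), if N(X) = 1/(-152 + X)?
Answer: -388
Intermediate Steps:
1/N(-236) = 1/(1/(-152 - 236)) = 1/(1/(-388)) = 1/(-1/388) = -388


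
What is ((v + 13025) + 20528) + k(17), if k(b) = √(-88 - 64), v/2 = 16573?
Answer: 66699 + 2*I*√38 ≈ 66699.0 + 12.329*I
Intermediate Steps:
v = 33146 (v = 2*16573 = 33146)
k(b) = 2*I*√38 (k(b) = √(-152) = 2*I*√38)
((v + 13025) + 20528) + k(17) = ((33146 + 13025) + 20528) + 2*I*√38 = (46171 + 20528) + 2*I*√38 = 66699 + 2*I*√38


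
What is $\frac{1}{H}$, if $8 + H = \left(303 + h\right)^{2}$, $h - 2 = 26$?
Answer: $\frac{1}{109553} \approx 9.128 \cdot 10^{-6}$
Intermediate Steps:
$h = 28$ ($h = 2 + 26 = 28$)
$H = 109553$ ($H = -8 + \left(303 + 28\right)^{2} = -8 + 331^{2} = -8 + 109561 = 109553$)
$\frac{1}{H} = \frac{1}{109553}$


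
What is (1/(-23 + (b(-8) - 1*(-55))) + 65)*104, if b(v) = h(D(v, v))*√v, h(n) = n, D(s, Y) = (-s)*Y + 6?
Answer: 5901584/873 + 377*I*√2/873 ≈ 6760.1 + 0.61072*I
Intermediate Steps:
D(s, Y) = 6 - Y*s (D(s, Y) = -Y*s + 6 = 6 - Y*s)
b(v) = √v*(6 - v²) (b(v) = (6 - v*v)*√v = (6 - v²)*√v = √v*(6 - v²))
(1/(-23 + (b(-8) - 1*(-55))) + 65)*104 = (1/(-23 + (√(-8)*(6 - 1*(-8)²) - 1*(-55))) + 65)*104 = (1/(-23 + ((2*I*√2)*(6 - 1*64) + 55)) + 65)*104 = (1/(-23 + ((2*I*√2)*(6 - 64) + 55)) + 65)*104 = (1/(-23 + ((2*I*√2)*(-58) + 55)) + 65)*104 = (1/(-23 + (-116*I*√2 + 55)) + 65)*104 = (1/(-23 + (55 - 116*I*√2)) + 65)*104 = (1/(32 - 116*I*√2) + 65)*104 = (65 + 1/(32 - 116*I*√2))*104 = 6760 + 104/(32 - 116*I*√2)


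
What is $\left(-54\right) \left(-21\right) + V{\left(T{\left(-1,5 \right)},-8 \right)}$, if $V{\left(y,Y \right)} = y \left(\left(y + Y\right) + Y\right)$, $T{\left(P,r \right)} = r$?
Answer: $1079$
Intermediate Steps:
$V{\left(y,Y \right)} = y \left(y + 2 Y\right)$ ($V{\left(y,Y \right)} = y \left(\left(Y + y\right) + Y\right) = y \left(y + 2 Y\right)$)
$\left(-54\right) \left(-21\right) + V{\left(T{\left(-1,5 \right)},-8 \right)} = \left(-54\right) \left(-21\right) + 5 \left(5 + 2 \left(-8\right)\right) = 1134 + 5 \left(5 - 16\right) = 1134 + 5 \left(-11\right) = 1134 - 55 = 1079$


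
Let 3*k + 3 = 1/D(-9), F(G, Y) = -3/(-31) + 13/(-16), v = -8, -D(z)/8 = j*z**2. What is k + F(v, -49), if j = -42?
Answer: -2171311/1265544 ≈ -1.7157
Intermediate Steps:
D(z) = 336*z**2 (D(z) = -(-336)*z**2 = 336*z**2)
F(G, Y) = -355/496 (F(G, Y) = -3*(-1/31) + 13*(-1/16) = 3/31 - 13/16 = -355/496)
k = -81647/81648 (k = -1 + 1/(3*((336*(-9)**2))) = -1 + 1/(3*((336*81))) = -1 + (1/3)/27216 = -1 + (1/3)*(1/27216) = -1 + 1/81648 = -81647/81648 ≈ -0.99999)
k + F(v, -49) = -81647/81648 - 355/496 = -2171311/1265544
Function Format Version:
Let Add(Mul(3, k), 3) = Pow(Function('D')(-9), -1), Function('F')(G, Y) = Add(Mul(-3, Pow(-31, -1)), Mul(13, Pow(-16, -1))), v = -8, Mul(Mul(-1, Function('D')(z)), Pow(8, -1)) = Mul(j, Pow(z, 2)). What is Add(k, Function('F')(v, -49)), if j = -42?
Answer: Rational(-2171311, 1265544) ≈ -1.7157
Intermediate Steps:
Function('D')(z) = Mul(336, Pow(z, 2)) (Function('D')(z) = Mul(-8, Mul(-42, Pow(z, 2))) = Mul(336, Pow(z, 2)))
Function('F')(G, Y) = Rational(-355, 496) (Function('F')(G, Y) = Add(Mul(-3, Rational(-1, 31)), Mul(13, Rational(-1, 16))) = Add(Rational(3, 31), Rational(-13, 16)) = Rational(-355, 496))
k = Rational(-81647, 81648) (k = Add(-1, Mul(Rational(1, 3), Pow(Mul(336, Pow(-9, 2)), -1))) = Add(-1, Mul(Rational(1, 3), Pow(Mul(336, 81), -1))) = Add(-1, Mul(Rational(1, 3), Pow(27216, -1))) = Add(-1, Mul(Rational(1, 3), Rational(1, 27216))) = Add(-1, Rational(1, 81648)) = Rational(-81647, 81648) ≈ -0.99999)
Add(k, Function('F')(v, -49)) = Add(Rational(-81647, 81648), Rational(-355, 496)) = Rational(-2171311, 1265544)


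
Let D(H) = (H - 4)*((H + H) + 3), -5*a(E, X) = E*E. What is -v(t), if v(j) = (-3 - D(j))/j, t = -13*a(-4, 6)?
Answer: 81103/1040 ≈ 77.984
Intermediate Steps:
a(E, X) = -E²/5 (a(E, X) = -E*E/5 = -E²/5)
D(H) = (-4 + H)*(3 + 2*H) (D(H) = (-4 + H)*(2*H + 3) = (-4 + H)*(3 + 2*H))
t = 208/5 (t = -(-13)*(-4)²/5 = -(-13)*16/5 = -13*(-16/5) = 208/5 ≈ 41.600)
v(j) = (9 - 2*j² + 5*j)/j (v(j) = (-3 - (-12 - 5*j + 2*j²))/j = (-3 + (12 - 2*j² + 5*j))/j = (9 - 2*j² + 5*j)/j)
-v(t) = -(5 - 2*208/5 + 9/(208/5)) = -(5 - 416/5 + 9*(5/208)) = -(5 - 416/5 + 45/208) = -1*(-81103/1040) = 81103/1040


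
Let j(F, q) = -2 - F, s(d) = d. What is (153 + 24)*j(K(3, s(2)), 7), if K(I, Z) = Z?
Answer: -708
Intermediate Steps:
(153 + 24)*j(K(3, s(2)), 7) = (153 + 24)*(-2 - 1*2) = 177*(-2 - 2) = 177*(-4) = -708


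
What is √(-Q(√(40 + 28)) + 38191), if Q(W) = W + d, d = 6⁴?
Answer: √(36895 - 2*√17) ≈ 192.06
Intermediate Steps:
d = 1296
Q(W) = 1296 + W (Q(W) = W + 1296 = 1296 + W)
√(-Q(√(40 + 28)) + 38191) = √(-(1296 + √(40 + 28)) + 38191) = √(-(1296 + √68) + 38191) = √(-(1296 + 2*√17) + 38191) = √((-1296 - 2*√17) + 38191) = √(36895 - 2*√17)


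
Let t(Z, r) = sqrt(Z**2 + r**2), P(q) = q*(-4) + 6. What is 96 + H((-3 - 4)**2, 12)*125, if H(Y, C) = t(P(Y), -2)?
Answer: 96 + 250*sqrt(9026) ≈ 23847.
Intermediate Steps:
P(q) = 6 - 4*q (P(q) = -4*q + 6 = 6 - 4*q)
H(Y, C) = sqrt(4 + (6 - 4*Y)**2) (H(Y, C) = sqrt((6 - 4*Y)**2 + (-2)**2) = sqrt((6 - 4*Y)**2 + 4) = sqrt(4 + (6 - 4*Y)**2))
96 + H((-3 - 4)**2, 12)*125 = 96 + (2*sqrt(1 + (-3 + 2*(-3 - 4)**2)**2))*125 = 96 + (2*sqrt(1 + (-3 + 2*(-7)**2)**2))*125 = 96 + (2*sqrt(1 + (-3 + 2*49)**2))*125 = 96 + (2*sqrt(1 + (-3 + 98)**2))*125 = 96 + (2*sqrt(1 + 95**2))*125 = 96 + (2*sqrt(1 + 9025))*125 = 96 + (2*sqrt(9026))*125 = 96 + 250*sqrt(9026)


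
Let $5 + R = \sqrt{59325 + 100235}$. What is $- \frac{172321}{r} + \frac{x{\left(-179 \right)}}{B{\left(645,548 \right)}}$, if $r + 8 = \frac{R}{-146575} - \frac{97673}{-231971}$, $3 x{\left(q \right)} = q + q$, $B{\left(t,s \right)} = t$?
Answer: $\frac{292152445605954809617879522123}{12849359709062972406988890} - \frac{271828816401559846715 \sqrt{39890}}{6640495973675954732294} \approx 22729.0$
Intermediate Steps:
$R = -5 + 2 \sqrt{39890}$ ($R = -5 + \sqrt{59325 + 100235} = -5 + \sqrt{159560} = -5 + 2 \sqrt{39890} \approx 394.45$)
$x{\left(q \right)} = \frac{2 q}{3}$ ($x{\left(q \right)} = \frac{q + q}{3} = \frac{2 q}{3}$)
$r = - \frac{51538322954}{6800229865} - \frac{2 \sqrt{39890}}{146575}$ ($r = -8 + \left(\frac{-5 + 2 \sqrt{39890}}{-146575} - \frac{97673}{-231971}\right) = -8 + \left(\left(-5 + 2 \sqrt{39890}\right) \left(- \frac{1}{146575}\right) - - \frac{97673}{231971}\right) = -8 + \left(\left(\frac{1}{29315} - \frac{2 \sqrt{39890}}{146575}\right) + \frac{97673}{231971}\right) = -8 + \left(\frac{2863515966}{6800229865} - \frac{2 \sqrt{39890}}{146575}\right) = - \frac{51538322954}{6800229865} - \frac{2 \sqrt{39890}}{146575} \approx -7.5816$)
$- \frac{172321}{r} + \frac{x{\left(-179 \right)}}{B{\left(645,548 \right)}} = - \frac{172321}{- \frac{51538322954}{6800229865} - \frac{2 \sqrt{39890}}{146575}} + \frac{\frac{2}{3} \left(-179\right)}{645} = - \frac{172321}{- \frac{51538322954}{6800229865} - \frac{2 \sqrt{39890}}{146575}} - \frac{358}{1935} = - \frac{358}{1935} - \frac{172321}{- \frac{51538322954}{6800229865} - \frac{2 \sqrt{39890}}{146575}}$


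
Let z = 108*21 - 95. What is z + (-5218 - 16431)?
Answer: -19476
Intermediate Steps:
z = 2173 (z = 2268 - 95 = 2173)
z + (-5218 - 16431) = 2173 + (-5218 - 16431) = 2173 - 21649 = -19476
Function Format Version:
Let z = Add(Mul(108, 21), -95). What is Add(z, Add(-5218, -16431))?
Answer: -19476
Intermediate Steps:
z = 2173 (z = Add(2268, -95) = 2173)
Add(z, Add(-5218, -16431)) = Add(2173, Add(-5218, -16431)) = Add(2173, -21649) = -19476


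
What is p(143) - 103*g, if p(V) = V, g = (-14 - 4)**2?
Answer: -33229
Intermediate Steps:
g = 324 (g = (-18)**2 = 324)
p(143) - 103*g = 143 - 103*324 = 143 - 1*33372 = 143 - 33372 = -33229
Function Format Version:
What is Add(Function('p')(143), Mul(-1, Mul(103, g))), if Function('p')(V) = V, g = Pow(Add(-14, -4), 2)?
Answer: -33229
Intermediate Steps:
g = 324 (g = Pow(-18, 2) = 324)
Add(Function('p')(143), Mul(-1, Mul(103, g))) = Add(143, Mul(-1, Mul(103, 324))) = Add(143, Mul(-1, 33372)) = Add(143, -33372) = -33229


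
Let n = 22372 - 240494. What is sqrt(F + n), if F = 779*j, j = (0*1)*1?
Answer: I*sqrt(218122) ≈ 467.04*I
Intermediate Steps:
j = 0 (j = 0*1 = 0)
n = -218122
F = 0 (F = 779*0 = 0)
sqrt(F + n) = sqrt(0 - 218122) = sqrt(-218122) = I*sqrt(218122)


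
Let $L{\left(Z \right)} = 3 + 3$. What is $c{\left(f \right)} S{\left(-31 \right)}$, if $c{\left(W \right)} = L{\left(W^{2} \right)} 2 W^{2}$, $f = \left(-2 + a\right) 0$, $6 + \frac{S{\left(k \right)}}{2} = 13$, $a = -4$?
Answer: $0$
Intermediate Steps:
$S{\left(k \right)} = 14$ ($S{\left(k \right)} = -12 + 2 \cdot 13 = -12 + 26 = 14$)
$L{\left(Z \right)} = 6$
$f = 0$ ($f = \left(-2 - 4\right) 0 = \left(-6\right) 0 = 0$)
$c{\left(W \right)} = 12 W^{2}$ ($c{\left(W \right)} = 6 \cdot 2 W^{2} = 12 W^{2}$)
$c{\left(f \right)} S{\left(-31 \right)} = 12 \cdot 0^{2} \cdot 14 = 12 \cdot 0 \cdot 14 = 0 \cdot 14 = 0$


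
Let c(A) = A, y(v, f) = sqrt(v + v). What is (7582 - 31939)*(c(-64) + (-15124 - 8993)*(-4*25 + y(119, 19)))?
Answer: -58740218052 + 587417769*sqrt(238) ≈ -4.9678e+10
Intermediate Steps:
y(v, f) = sqrt(2)*sqrt(v) (y(v, f) = sqrt(2*v) = sqrt(2)*sqrt(v))
(7582 - 31939)*(c(-64) + (-15124 - 8993)*(-4*25 + y(119, 19))) = (7582 - 31939)*(-64 + (-15124 - 8993)*(-4*25 + sqrt(2)*sqrt(119))) = -24357*(-64 - 24117*(-100 + sqrt(238))) = -24357*(-64 + (2411700 - 24117*sqrt(238))) = -24357*(2411636 - 24117*sqrt(238)) = -58740218052 + 587417769*sqrt(238)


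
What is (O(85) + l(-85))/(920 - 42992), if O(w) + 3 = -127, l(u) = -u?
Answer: 15/14024 ≈ 0.0010696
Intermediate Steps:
O(w) = -130 (O(w) = -3 - 127 = -130)
(O(85) + l(-85))/(920 - 42992) = (-130 - 1*(-85))/(920 - 42992) = (-130 + 85)/(-42072) = -45*(-1/42072) = 15/14024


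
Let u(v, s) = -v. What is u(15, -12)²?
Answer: 225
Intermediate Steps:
u(15, -12)² = (-1*15)² = (-15)² = 225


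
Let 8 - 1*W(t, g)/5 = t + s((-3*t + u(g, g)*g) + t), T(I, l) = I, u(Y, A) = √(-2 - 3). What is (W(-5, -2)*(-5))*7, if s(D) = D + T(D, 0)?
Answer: 1225 - 700*I*√5 ≈ 1225.0 - 1565.2*I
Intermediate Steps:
u(Y, A) = I*√5 (u(Y, A) = √(-5) = I*√5)
s(D) = 2*D (s(D) = D + D = 2*D)
W(t, g) = 40 + 15*t - 10*I*g*√5 (W(t, g) = 40 - 5*(t + 2*((-3*t + (I*√5)*g) + t)) = 40 - 5*(t + 2*((-3*t + I*g*√5) + t)) = 40 - 5*(t + 2*(-2*t + I*g*√5)) = 40 - 5*(t + (-4*t + 2*I*g*√5)) = 40 - 5*(-3*t + 2*I*g*√5) = 40 + (15*t - 10*I*g*√5) = 40 + 15*t - 10*I*g*√5)
(W(-5, -2)*(-5))*7 = ((40 + 15*(-5) - 10*I*(-2)*√5)*(-5))*7 = ((40 - 75 + 20*I*√5)*(-5))*7 = ((-35 + 20*I*√5)*(-5))*7 = (175 - 100*I*√5)*7 = 1225 - 700*I*√5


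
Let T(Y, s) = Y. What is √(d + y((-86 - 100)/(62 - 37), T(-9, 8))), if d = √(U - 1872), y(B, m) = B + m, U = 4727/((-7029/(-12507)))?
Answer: √(-18646659 + 5325*√296665761)/1065 ≈ 8.0264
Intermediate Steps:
U = 1791533/213 (U = 4727/((-7029*(-1/12507))) = 4727/(213/379) = 4727*(379/213) = 1791533/213 ≈ 8411.0)
d = √296665761/213 (d = √(1791533/213 - 1872) = √(1392797/213) = √296665761/213 ≈ 80.864)
√(d + y((-86 - 100)/(62 - 37), T(-9, 8))) = √(√296665761/213 + ((-86 - 100)/(62 - 37) - 9)) = √(√296665761/213 + (-186/25 - 9)) = √(√296665761/213 - 411/25) = √(-411/25 + √296665761/213)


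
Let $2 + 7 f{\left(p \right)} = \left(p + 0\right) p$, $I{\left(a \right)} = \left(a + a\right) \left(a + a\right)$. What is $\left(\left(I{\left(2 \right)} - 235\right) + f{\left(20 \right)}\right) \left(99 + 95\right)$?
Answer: $- \frac{220190}{7} \approx -31456.0$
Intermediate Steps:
$I{\left(a \right)} = 4 a^{2}$ ($I{\left(a \right)} = 2 a 2 a = 4 a^{2}$)
$f{\left(p \right)} = - \frac{2}{7} + \frac{p^{2}}{7}$ ($f{\left(p \right)} = - \frac{2}{7} + \frac{\left(p + 0\right) p}{7} = - \frac{2}{7} + \frac{p p}{7} = - \frac{2}{7} + \frac{p^{2}}{7}$)
$\left(\left(I{\left(2 \right)} - 235\right) + f{\left(20 \right)}\right) \left(99 + 95\right) = \left(\left(4 \cdot 2^{2} - 235\right) - \left(\frac{2}{7} - \frac{20^{2}}{7}\right)\right) \left(99 + 95\right) = \left(\left(4 \cdot 4 - 235\right) + \left(- \frac{2}{7} + \frac{1}{7} \cdot 400\right)\right) 194 = \left(\left(16 - 235\right) + \left(- \frac{2}{7} + \frac{400}{7}\right)\right) 194 = \left(-219 + \frac{398}{7}\right) 194 = \left(- \frac{1135}{7}\right) 194 = - \frac{220190}{7}$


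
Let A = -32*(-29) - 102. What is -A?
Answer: -826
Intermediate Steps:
A = 826 (A = 928 - 102 = 826)
-A = -1*826 = -826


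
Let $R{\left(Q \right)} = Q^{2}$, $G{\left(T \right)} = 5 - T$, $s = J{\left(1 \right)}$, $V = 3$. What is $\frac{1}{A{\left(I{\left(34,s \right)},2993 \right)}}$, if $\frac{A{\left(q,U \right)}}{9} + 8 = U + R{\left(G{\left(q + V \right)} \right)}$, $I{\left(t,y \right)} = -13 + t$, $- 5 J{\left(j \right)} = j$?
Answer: $\frac{1}{30114} \approx 3.3207 \cdot 10^{-5}$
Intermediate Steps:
$J{\left(j \right)} = - \frac{j}{5}$
$s = - \frac{1}{5}$ ($s = \left(- \frac{1}{5}\right) 1 = - \frac{1}{5} \approx -0.2$)
$A{\left(q,U \right)} = -72 + 9 U + 9 \left(2 - q\right)^{2}$ ($A{\left(q,U \right)} = -72 + 9 \left(U + \left(5 - \left(q + 3\right)\right)^{2}\right) = -72 + 9 \left(U + \left(5 - \left(3 + q\right)\right)^{2}\right) = -72 + 9 \left(U + \left(2 - q\right)^{2}\right) = -72 + \left(9 U + 9 \left(2 - q\right)^{2}\right) = -72 + 9 U + 9 \left(2 - q\right)^{2}$)
$\frac{1}{A{\left(I{\left(34,s \right)},2993 \right)}} = \frac{1}{-72 + 9 \cdot 2993 + 9 \left(-2 + \left(-13 + 34\right)\right)^{2}} = \frac{1}{-72 + 26937 + 9 \left(-2 + 21\right)^{2}} = \frac{1}{-72 + 26937 + 9 \cdot 19^{2}} = \frac{1}{-72 + 26937 + 9 \cdot 361} = \frac{1}{-72 + 26937 + 3249} = \frac{1}{30114}$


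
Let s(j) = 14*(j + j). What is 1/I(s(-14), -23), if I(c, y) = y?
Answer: -1/23 ≈ -0.043478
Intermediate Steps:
s(j) = 28*j (s(j) = 14*(2*j) = 28*j)
1/I(s(-14), -23) = 1/(-23) = -1/23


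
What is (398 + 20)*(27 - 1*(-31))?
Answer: 24244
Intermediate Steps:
(398 + 20)*(27 - 1*(-31)) = 418*(27 + 31) = 418*58 = 24244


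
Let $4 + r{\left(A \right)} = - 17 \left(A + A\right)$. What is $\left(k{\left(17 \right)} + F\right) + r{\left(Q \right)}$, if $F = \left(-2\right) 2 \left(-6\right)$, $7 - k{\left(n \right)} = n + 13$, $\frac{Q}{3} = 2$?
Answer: $-207$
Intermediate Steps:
$Q = 6$ ($Q = 3 \cdot 2 = 6$)
$k{\left(n \right)} = -6 - n$ ($k{\left(n \right)} = 7 - \left(n + 13\right) = 7 - \left(13 + n\right) = -6 - n$)
$r{\left(A \right)} = -4 - 34 A$ ($r{\left(A \right)} = -4 - 17 \left(A + A\right) = -4 - 17 \cdot 2 A = -4 - 34 A$)
$F = 24$ ($F = \left(-4\right) \left(-6\right) = 24$)
$\left(k{\left(17 \right)} + F\right) + r{\left(Q \right)} = \left(\left(-6 - 17\right) + 24\right) - 208 = \left(-23 + 24\right) - 208 = 1 - 208 = -207$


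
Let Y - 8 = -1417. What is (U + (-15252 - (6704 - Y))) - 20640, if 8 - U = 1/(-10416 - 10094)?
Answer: -902378469/20510 ≈ -43997.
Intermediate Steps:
Y = -1409 (Y = 8 - 1417 = -1409)
U = 164081/20510 (U = 8 - 1/(-10416 - 10094) = 8 - 1/(-20510) = 8 - 1*(-1/20510) = 8 + 1/20510 = 164081/20510 ≈ 8.0000)
(U + (-15252 - (6704 - Y))) - 20640 = (164081/20510 + (-15252 - (6704 - 1*(-1409)))) - 20640 = (164081/20510 + (-15252 - (6704 + 1409))) - 20640 = (164081/20510 + (-15252 - 1*8113)) - 20640 = (164081/20510 + (-15252 - 8113)) - 20640 = (164081/20510 - 23365) - 20640 = -479052069/20510 - 20640 = -902378469/20510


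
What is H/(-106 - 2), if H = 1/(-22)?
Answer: 1/2376 ≈ 0.00042088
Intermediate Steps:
H = -1/22 ≈ -0.045455
H/(-106 - 2) = -1/(22*(-106 - 2)) = -1/22/(-108) = -1/22*(-1/108) = 1/2376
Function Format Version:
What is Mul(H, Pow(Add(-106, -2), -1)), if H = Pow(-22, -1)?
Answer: Rational(1, 2376) ≈ 0.00042088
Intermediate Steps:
H = Rational(-1, 22) ≈ -0.045455
Mul(H, Pow(Add(-106, -2), -1)) = Mul(Rational(-1, 22), Pow(Add(-106, -2), -1)) = Mul(Rational(-1, 22), Pow(-108, -1)) = Mul(Rational(-1, 22), Rational(-1, 108)) = Rational(1, 2376)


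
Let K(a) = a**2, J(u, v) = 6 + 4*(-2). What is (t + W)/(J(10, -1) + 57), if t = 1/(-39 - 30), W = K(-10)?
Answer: 6899/3795 ≈ 1.8179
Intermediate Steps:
J(u, v) = -2 (J(u, v) = 6 - 8 = -2)
W = 100 (W = (-10)**2 = 100)
t = -1/69 (t = 1/(-69) = -1/69 ≈ -0.014493)
(t + W)/(J(10, -1) + 57) = (-1/69 + 100)/(-2 + 57) = (6899/69)/55 = (1/55)*(6899/69) = 6899/3795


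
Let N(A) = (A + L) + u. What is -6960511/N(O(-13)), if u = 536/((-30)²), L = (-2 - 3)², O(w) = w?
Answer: -1566114975/2834 ≈ -5.5262e+5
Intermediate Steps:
L = 25 (L = (-5)² = 25)
u = 134/225 (u = 536/900 = 536*(1/900) = 134/225 ≈ 0.59556)
N(A) = 5759/225 + A (N(A) = (A + 25) + 134/225 = (25 + A) + 134/225 = 5759/225 + A)
-6960511/N(O(-13)) = -6960511/(5759/225 - 13) = -6960511/2834/225 = -6960511*225/2834 = -1566114975/2834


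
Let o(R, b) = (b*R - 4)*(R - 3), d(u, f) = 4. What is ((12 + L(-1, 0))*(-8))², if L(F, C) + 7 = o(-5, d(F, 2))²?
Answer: 86996682304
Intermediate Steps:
o(R, b) = (-4 + R*b)*(-3 + R) (o(R, b) = (R*b - 4)*(-3 + R) = (-4 + R*b)*(-3 + R))
L(F, C) = 36857 (L(F, C) = -7 + (12 - 4*(-5) + 4*(-5)² - 3*(-5)*4)² = -7 + (12 + 20 + 4*25 + 60)² = -7 + (12 + 20 + 100 + 60)² = -7 + 192² = -7 + 36864 = 36857)
((12 + L(-1, 0))*(-8))² = ((12 + 36857)*(-8))² = (36869*(-8))² = (-294952)² = 86996682304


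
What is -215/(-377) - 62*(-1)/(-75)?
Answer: -7249/28275 ≈ -0.25637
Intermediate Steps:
-215/(-377) - 62*(-1)/(-75) = -215*(-1/377) + 62*(-1/75) = 215/377 - 62/75 = -7249/28275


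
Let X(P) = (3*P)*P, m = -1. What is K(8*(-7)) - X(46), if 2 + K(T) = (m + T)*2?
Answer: -6464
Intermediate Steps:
X(P) = 3*P²
K(T) = -4 + 2*T (K(T) = -2 + (-1 + T)*2 = -2 + (-2 + 2*T) = -4 + 2*T)
K(8*(-7)) - X(46) = (-4 + 2*(8*(-7))) - 3*46² = (-4 + 2*(-56)) - 3*2116 = (-4 - 112) - 1*6348 = -116 - 6348 = -6464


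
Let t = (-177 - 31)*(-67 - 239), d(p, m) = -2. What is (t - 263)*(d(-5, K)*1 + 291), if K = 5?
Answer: 18318265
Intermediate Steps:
t = 63648 (t = -208*(-306) = 63648)
(t - 263)*(d(-5, K)*1 + 291) = (63648 - 263)*(-2*1 + 291) = 63385*(-2 + 291) = 63385*289 = 18318265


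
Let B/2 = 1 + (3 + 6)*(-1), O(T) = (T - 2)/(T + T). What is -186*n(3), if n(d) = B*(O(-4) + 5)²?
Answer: 98394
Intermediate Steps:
O(T) = (-2 + T)/(2*T) (O(T) = (-2 + T)/((2*T)) = (-2 + T)*(1/(2*T)) = (-2 + T)/(2*T))
B = -16 (B = 2*(1 + (3 + 6)*(-1)) = 2*(1 + 9*(-1)) = 2*(1 - 9) = 2*(-8) = -16)
n(d) = -529 (n(d) = -16*((½)*(-2 - 4)/(-4) + 5)² = -16*((½)*(-¼)*(-6) + 5)² = -16*(¾ + 5)² = -16*(23/4)² = -16*529/16 = -529)
-186*n(3) = -186*(-529) = 98394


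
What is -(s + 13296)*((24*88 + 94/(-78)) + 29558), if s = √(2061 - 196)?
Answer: -5473887856/13 - 1235083*√1865/39 ≈ -4.2244e+8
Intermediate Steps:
s = √1865 ≈ 43.186
-(s + 13296)*((24*88 + 94/(-78)) + 29558) = -(√1865 + 13296)*((24*88 + 94/(-78)) + 29558) = -(13296 + √1865)*((2112 + 94*(-1/78)) + 29558) = -(13296 + √1865)*((2112 - 47/39) + 29558) = -(13296 + √1865)*(82321/39 + 29558) = -(13296 + √1865)*1235083/39 = -(5473887856/13 + 1235083*√1865/39) = -5473887856/13 - 1235083*√1865/39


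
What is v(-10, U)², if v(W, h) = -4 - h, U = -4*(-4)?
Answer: 400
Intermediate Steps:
U = 16
v(-10, U)² = (-4 - 1*16)² = (-4 - 16)² = (-20)² = 400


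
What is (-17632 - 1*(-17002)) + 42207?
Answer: 41577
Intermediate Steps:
(-17632 - 1*(-17002)) + 42207 = (-17632 + 17002) + 42207 = -630 + 42207 = 41577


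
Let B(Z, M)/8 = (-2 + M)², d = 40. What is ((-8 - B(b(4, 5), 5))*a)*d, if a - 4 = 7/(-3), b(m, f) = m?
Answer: -16000/3 ≈ -5333.3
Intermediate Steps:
B(Z, M) = 8*(-2 + M)²
a = 5/3 (a = 4 + 7/(-3) = 4 + 7*(-⅓) = 4 - 7/3 = 5/3 ≈ 1.6667)
((-8 - B(b(4, 5), 5))*a)*d = ((-8 - 8*(-2 + 5)²)*(5/3))*40 = ((-8 - 8*3²)*(5/3))*40 = ((-8 - 8*9)*(5/3))*40 = ((-8 - 1*72)*(5/3))*40 = ((-8 - 72)*(5/3))*40 = -80*5/3*40 = -400/3*40 = -16000/3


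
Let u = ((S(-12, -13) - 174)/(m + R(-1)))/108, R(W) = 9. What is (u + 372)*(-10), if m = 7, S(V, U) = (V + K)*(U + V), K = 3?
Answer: -1071445/288 ≈ -3720.3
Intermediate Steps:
S(V, U) = (3 + V)*(U + V) (S(V, U) = (V + 3)*(U + V) = (3 + V)*(U + V))
u = 17/576 (u = ((((-12)² + 3*(-13) + 3*(-12) - 13*(-12)) - 174)/(7 + 9))/108 = (((144 - 39 - 36 + 156) - 174)/16)*(1/108) = ((225 - 174)*(1/16))*(1/108) = (51*(1/16))*(1/108) = (51/16)*(1/108) = 17/576 ≈ 0.029514)
(u + 372)*(-10) = (17/576 + 372)*(-10) = (214289/576)*(-10) = -1071445/288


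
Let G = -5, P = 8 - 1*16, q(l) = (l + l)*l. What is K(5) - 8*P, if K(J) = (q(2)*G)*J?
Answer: -136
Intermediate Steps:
q(l) = 2*l**2 (q(l) = (2*l)*l = 2*l**2)
P = -8 (P = 8 - 16 = -8)
K(J) = -40*J (K(J) = ((2*2**2)*(-5))*J = ((2*4)*(-5))*J = (8*(-5))*J = -40*J)
K(5) - 8*P = -40*5 - 8*(-8) = -200 + 64 = -136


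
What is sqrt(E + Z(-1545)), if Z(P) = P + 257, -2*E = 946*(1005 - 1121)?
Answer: 2*sqrt(13395) ≈ 231.47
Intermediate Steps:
E = 54868 (E = -473*(1005 - 1121) = -473*(-116) = -1/2*(-109736) = 54868)
Z(P) = 257 + P
sqrt(E + Z(-1545)) = sqrt(54868 + (257 - 1545)) = sqrt(54868 - 1288) = sqrt(53580) = 2*sqrt(13395)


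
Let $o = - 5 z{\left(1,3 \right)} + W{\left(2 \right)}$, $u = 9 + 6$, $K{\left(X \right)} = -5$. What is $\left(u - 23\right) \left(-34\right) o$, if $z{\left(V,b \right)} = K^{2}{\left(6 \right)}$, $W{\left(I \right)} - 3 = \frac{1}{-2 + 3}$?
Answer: $-32912$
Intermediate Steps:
$W{\left(I \right)} = 4$ ($W{\left(I \right)} = 3 + \frac{1}{-2 + 3} = 3 + 1^{-1} = 3 + 1 = 4$)
$u = 15$
$z{\left(V,b \right)} = 25$ ($z{\left(V,b \right)} = \left(-5\right)^{2} = 25$)
$o = -121$ ($o = \left(-5\right) 25 + 4 = -125 + 4 = -121$)
$\left(u - 23\right) \left(-34\right) o = \left(15 - 23\right) \left(-34\right) \left(-121\right) = \left(-8\right) \left(-34\right) \left(-121\right) = 272 \left(-121\right) = -32912$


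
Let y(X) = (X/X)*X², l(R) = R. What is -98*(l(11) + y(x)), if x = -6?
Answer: -4606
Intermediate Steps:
y(X) = X² (y(X) = 1*X² = X²)
-98*(l(11) + y(x)) = -98*(11 + (-6)²) = -98*(11 + 36) = -98*47 = -4606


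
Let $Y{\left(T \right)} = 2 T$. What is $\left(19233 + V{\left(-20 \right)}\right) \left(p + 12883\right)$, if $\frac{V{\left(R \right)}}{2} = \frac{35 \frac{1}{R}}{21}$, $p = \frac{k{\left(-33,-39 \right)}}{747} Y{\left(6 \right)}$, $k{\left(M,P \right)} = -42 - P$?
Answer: $\frac{123392281145}{498} \approx 2.4778 \cdot 10^{8}$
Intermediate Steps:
$p = - \frac{4}{83}$ ($p = \frac{-42 - -39}{747} \cdot 2 \cdot 6 = \left(-42 + 39\right) \frac{1}{747} \cdot 12 = \left(-3\right) \frac{1}{747} \cdot 12 = \left(- \frac{1}{249}\right) 12 = - \frac{4}{83} \approx -0.048193$)
$V{\left(R \right)} = \frac{10}{3 R}$ ($V{\left(R \right)} = 2 \frac{35 \frac{1}{R}}{21} = 2 \frac{35}{R} \frac{1}{21} = 2 \frac{5}{3 R} = \frac{10}{3 R}$)
$\left(19233 + V{\left(-20 \right)}\right) \left(p + 12883\right) = \left(19233 + \frac{10}{3 \left(-20\right)}\right) \left(- \frac{4}{83} + 12883\right) = \left(19233 + \frac{10}{3} \left(- \frac{1}{20}\right)\right) \frac{1069285}{83} = \left(19233 - \frac{1}{6}\right) \frac{1069285}{83} = \frac{115397}{6} \cdot \frac{1069285}{83} = \frac{123392281145}{498}$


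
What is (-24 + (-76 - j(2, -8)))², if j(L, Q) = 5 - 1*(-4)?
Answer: 11881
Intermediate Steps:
j(L, Q) = 9 (j(L, Q) = 5 + 4 = 9)
(-24 + (-76 - j(2, -8)))² = (-24 + (-76 - 1*9))² = (-24 + (-76 - 9))² = (-24 - 85)² = (-109)² = 11881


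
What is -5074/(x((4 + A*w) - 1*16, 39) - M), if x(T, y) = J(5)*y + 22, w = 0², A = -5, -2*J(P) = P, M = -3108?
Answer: -10148/6065 ≈ -1.6732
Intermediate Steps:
J(P) = -P/2
w = 0
x(T, y) = 22 - 5*y/2 (x(T, y) = (-½*5)*y + 22 = -5*y/2 + 22 = 22 - 5*y/2)
-5074/(x((4 + A*w) - 1*16, 39) - M) = -5074/((22 - 5/2*39) - 1*(-3108)) = -5074/((22 - 195/2) + 3108) = -5074/(-151/2 + 3108) = -5074/6065/2 = -5074*2/6065 = -10148/6065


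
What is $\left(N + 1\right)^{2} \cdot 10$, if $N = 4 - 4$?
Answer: $10$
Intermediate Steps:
$N = 0$
$\left(N + 1\right)^{2} \cdot 10 = \left(0 + 1\right)^{2} \cdot 10 = 1^{2} \cdot 10 = 1 \cdot 10 = 10$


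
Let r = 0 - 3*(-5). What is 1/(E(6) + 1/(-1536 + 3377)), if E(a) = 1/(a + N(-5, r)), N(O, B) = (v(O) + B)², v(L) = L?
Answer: 195146/1947 ≈ 100.23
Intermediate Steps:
r = 15 (r = 0 + 15 = 15)
N(O, B) = (B + O)² (N(O, B) = (O + B)² = (B + O)²)
E(a) = 1/(100 + a) (E(a) = 1/(a + (15 - 5)²) = 1/(a + 10²) = 1/(a + 100) = 1/(100 + a))
1/(E(6) + 1/(-1536 + 3377)) = 1/(1/(100 + 6) + 1/(-1536 + 3377)) = 1/(1/106 + 1/1841) = 1/(1947/195146) = 195146/1947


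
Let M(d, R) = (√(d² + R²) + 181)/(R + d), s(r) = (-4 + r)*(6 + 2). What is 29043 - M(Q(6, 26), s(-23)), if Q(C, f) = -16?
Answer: 6738157/232 + √733/29 ≈ 29045.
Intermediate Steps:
s(r) = -32 + 8*r (s(r) = (-4 + r)*8 = -32 + 8*r)
M(d, R) = (181 + √(R² + d²))/(R + d) (M(d, R) = (√(R² + d²) + 181)/(R + d) = (181 + √(R² + d²))/(R + d))
29043 - M(Q(6, 26), s(-23)) = 29043 - (181 + √((-32 + 8*(-23))² + (-16)²))/((-32 + 8*(-23)) - 16) = 29043 - (181 + √((-32 - 184)² + 256))/((-32 - 184) - 16) = 29043 - (181 + √((-216)² + 256))/(-216 - 16) = 29043 - (181 + √(46656 + 256))/(-232) = 29043 - (-1)*(181 + √46912)/232 = 29043 - (-1)*(181 + 8*√733)/232 = 29043 - (-181/232 - √733/29) = 29043 + (181/232 + √733/29) = 6738157/232 + √733/29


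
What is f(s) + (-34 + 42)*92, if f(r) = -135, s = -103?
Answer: 601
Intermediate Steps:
f(s) + (-34 + 42)*92 = -135 + (-34 + 42)*92 = -135 + 8*92 = -135 + 736 = 601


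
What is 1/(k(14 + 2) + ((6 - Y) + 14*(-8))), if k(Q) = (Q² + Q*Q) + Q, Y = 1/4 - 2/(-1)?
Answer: 4/1679 ≈ 0.0023824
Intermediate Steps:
Y = 9/4 (Y = 1*(¼) - 2*(-1) = ¼ + 2 = 9/4 ≈ 2.2500)
k(Q) = Q + 2*Q² (k(Q) = (Q² + Q²) + Q = 2*Q² + Q = Q + 2*Q²)
1/(k(14 + 2) + ((6 - Y) + 14*(-8))) = 1/((14 + 2)*(1 + 2*(14 + 2)) + ((6 - 1*9/4) + 14*(-8))) = 1/(16*(1 + 2*16) + ((6 - 9/4) - 112)) = 1/(16*(1 + 32) + (15/4 - 112)) = 1/(16*33 - 433/4) = 1/(528 - 433/4) = 1/(1679/4) = 4/1679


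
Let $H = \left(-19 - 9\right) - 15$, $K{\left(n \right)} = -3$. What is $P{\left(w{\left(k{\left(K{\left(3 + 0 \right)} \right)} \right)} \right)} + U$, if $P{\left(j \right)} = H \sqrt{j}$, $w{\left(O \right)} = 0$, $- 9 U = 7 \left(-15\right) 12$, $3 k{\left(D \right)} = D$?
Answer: $140$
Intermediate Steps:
$k{\left(D \right)} = \frac{D}{3}$
$H = -43$ ($H = -28 - 15 = -43$)
$U = 140$ ($U = - \frac{7 \left(-15\right) 12}{9} = - \frac{\left(-105\right) 12}{9} = \left(- \frac{1}{9}\right) \left(-1260\right) = 140$)
$P{\left(j \right)} = - 43 \sqrt{j}$
$P{\left(w{\left(k{\left(K{\left(3 + 0 \right)} \right)} \right)} \right)} + U = - 43 \sqrt{0} + 140 = \left(-43\right) 0 + 140 = 0 + 140 = 140$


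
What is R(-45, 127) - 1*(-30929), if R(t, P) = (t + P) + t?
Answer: 30966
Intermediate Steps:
R(t, P) = P + 2*t (R(t, P) = (P + t) + t = P + 2*t)
R(-45, 127) - 1*(-30929) = (127 + 2*(-45)) - 1*(-30929) = (127 - 90) + 30929 = 37 + 30929 = 30966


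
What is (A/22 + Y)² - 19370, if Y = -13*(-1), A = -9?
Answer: -9298351/484 ≈ -19211.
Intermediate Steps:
Y = 13
(A/22 + Y)² - 19370 = (-9/22 + 13)² - 19370 = (277/22)² - 19370 = 76729/484 - 19370 = -9298351/484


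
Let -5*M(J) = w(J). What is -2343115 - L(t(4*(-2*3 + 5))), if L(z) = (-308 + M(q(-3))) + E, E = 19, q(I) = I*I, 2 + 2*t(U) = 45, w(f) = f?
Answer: -11714121/5 ≈ -2.3428e+6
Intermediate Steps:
t(U) = 43/2 (t(U) = -1 + (1/2)*45 = -1 + 45/2 = 43/2)
q(I) = I**2
M(J) = -J/5
L(z) = -1454/5 (L(z) = (-308 - 1/5*(-3)**2) + 19 = (-308 - 1/5*9) + 19 = (-308 - 9/5) + 19 = -1549/5 + 19 = -1454/5)
-2343115 - L(t(4*(-2*3 + 5))) = -2343115 - 1*(-1454/5) = -2343115 + 1454/5 = -11714121/5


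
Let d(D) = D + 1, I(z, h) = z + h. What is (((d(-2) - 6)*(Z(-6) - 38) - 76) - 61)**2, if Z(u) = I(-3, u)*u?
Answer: 62001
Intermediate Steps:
I(z, h) = h + z
Z(u) = u*(-3 + u) (Z(u) = (u - 3)*u = (-3 + u)*u = u*(-3 + u))
d(D) = 1 + D
(((d(-2) - 6)*(Z(-6) - 38) - 76) - 61)**2 = ((((1 - 2) - 6)*(-6*(-3 - 6) - 38) - 76) - 61)**2 = (((-1 - 6)*(-6*(-9) - 38) - 76) - 61)**2 = ((-7*(54 - 38) - 76) - 61)**2 = ((-7*16 - 76) - 61)**2 = ((-112 - 76) - 61)**2 = (-188 - 61)**2 = (-249)**2 = 62001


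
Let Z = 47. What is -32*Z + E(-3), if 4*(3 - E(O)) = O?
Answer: -6001/4 ≈ -1500.3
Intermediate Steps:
E(O) = 3 - O/4
-32*Z + E(-3) = -32*47 + (3 - 1/4*(-3)) = -1504 + (3 + 3/4) = -1504 + 15/4 = -6001/4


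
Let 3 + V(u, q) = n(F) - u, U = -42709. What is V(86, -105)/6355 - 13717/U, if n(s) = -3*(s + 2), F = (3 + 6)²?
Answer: 72735893/271415695 ≈ 0.26799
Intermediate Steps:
F = 81 (F = 9² = 81)
n(s) = -6 - 3*s (n(s) = -3*(2 + s) = -6 - 3*s)
V(u, q) = -252 - u (V(u, q) = -3 + ((-6 - 3*81) - u) = -3 + ((-6 - 243) - u) = -3 + (-249 - u) = -252 - u)
V(86, -105)/6355 - 13717/U = (-252 - 1*86)/6355 - 13717/(-42709) = (-252 - 86)*(1/6355) - 13717*(-1/42709) = -338*1/6355 + 13717/42709 = -338/6355 + 13717/42709 = 72735893/271415695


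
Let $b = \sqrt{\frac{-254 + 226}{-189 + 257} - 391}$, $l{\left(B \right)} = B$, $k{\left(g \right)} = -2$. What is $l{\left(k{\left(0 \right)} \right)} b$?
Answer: $- \frac{2 i \sqrt{113118}}{17} \approx - 39.568 i$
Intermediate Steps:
$b = \frac{i \sqrt{113118}}{17}$ ($b = \sqrt{- \frac{28}{68} - 391} = \sqrt{\left(-28\right) \frac{1}{68} - 391} = \sqrt{- \frac{7}{17} - 391} = \sqrt{- \frac{6654}{17}} = \frac{i \sqrt{113118}}{17} \approx 19.784 i$)
$l{\left(k{\left(0 \right)} \right)} b = - 2 \frac{i \sqrt{113118}}{17} = - \frac{2 i \sqrt{113118}}{17}$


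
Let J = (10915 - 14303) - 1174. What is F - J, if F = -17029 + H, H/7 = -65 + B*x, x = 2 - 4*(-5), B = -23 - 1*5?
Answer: -17234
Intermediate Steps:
B = -28 (B = -23 - 5 = -28)
x = 22 (x = 2 + 20 = 22)
H = -4767 (H = 7*(-65 - 28*22) = 7*(-65 - 616) = 7*(-681) = -4767)
F = -21796 (F = -17029 - 4767 = -21796)
J = -4562 (J = -3388 - 1174 = -4562)
F - J = -21796 - 1*(-4562) = -21796 + 4562 = -17234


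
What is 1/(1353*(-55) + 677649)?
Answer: 1/603234 ≈ 1.6577e-6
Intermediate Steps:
1/(1353*(-55) + 677649) = 1/(-74415 + 677649) = 1/603234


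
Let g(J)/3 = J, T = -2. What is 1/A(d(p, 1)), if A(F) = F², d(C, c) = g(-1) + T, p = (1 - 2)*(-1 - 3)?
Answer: 1/25 ≈ 0.040000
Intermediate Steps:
p = 4 (p = -1*(-4) = 4)
g(J) = 3*J
d(C, c) = -5 (d(C, c) = 3*(-1) - 2 = -3 - 2 = -5)
1/A(d(p, 1)) = 1/((-5)²) = 1/25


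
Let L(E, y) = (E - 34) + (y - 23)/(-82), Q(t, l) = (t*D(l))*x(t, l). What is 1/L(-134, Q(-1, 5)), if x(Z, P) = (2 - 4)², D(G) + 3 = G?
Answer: -82/13745 ≈ -0.0059658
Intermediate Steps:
D(G) = -3 + G
x(Z, P) = 4 (x(Z, P) = (-2)² = 4)
Q(t, l) = 4*t*(-3 + l) (Q(t, l) = (t*(-3 + l))*4 = 4*t*(-3 + l))
L(E, y) = -2765/82 + E - y/82 (L(E, y) = (-34 + E) + (-23 + y)*(-1/82) = (-34 + E) + (23/82 - y/82) = -2765/82 + E - y/82)
1/L(-134, Q(-1, 5)) = 1/(-2765/82 - 134 - 2*(-1)*(-3 + 5)/41) = 1/(-2765/82 - 134 - 2*(-1)*2/41) = 1/(-2765/82 - 134 - 1/82*(-8)) = 1/(-2765/82 - 134 + 4/41) = 1/(-13745/82) = -82/13745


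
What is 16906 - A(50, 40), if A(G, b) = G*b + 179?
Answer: 14727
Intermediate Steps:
A(G, b) = 179 + G*b
16906 - A(50, 40) = 16906 - (179 + 50*40) = 16906 - (179 + 2000) = 16906 - 1*2179 = 16906 - 2179 = 14727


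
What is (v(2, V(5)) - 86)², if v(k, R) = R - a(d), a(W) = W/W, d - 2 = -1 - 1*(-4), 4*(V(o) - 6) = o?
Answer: 101761/16 ≈ 6360.1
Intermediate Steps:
V(o) = 6 + o/4
d = 5 (d = 2 + (-1 - 1*(-4)) = 2 + (-1 + 4) = 2 + 3 = 5)
a(W) = 1
v(k, R) = -1 + R (v(k, R) = R - 1*1 = R - 1 = -1 + R)
(v(2, V(5)) - 86)² = ((-1 + (6 + (¼)*5)) - 86)² = ((-1 + (6 + 5/4)) - 86)² = ((-1 + 29/4) - 86)² = (25/4 - 86)² = (-319/4)² = 101761/16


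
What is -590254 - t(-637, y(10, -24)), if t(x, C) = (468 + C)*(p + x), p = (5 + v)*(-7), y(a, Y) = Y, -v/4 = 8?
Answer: -391342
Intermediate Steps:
v = -32 (v = -4*8 = -32)
p = 189 (p = (5 - 32)*(-7) = -27*(-7) = 189)
t(x, C) = (189 + x)*(468 + C) (t(x, C) = (468 + C)*(189 + x) = (189 + x)*(468 + C))
-590254 - t(-637, y(10, -24)) = -590254 - (88452 + 189*(-24) + 468*(-637) - 24*(-637)) = -590254 - (88452 - 4536 - 298116 + 15288) = -590254 - 1*(-198912) = -590254 + 198912 = -391342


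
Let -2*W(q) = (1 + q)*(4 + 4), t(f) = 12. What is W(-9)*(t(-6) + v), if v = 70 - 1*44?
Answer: 1216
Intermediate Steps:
v = 26 (v = 70 - 44 = 26)
W(q) = -4 - 4*q (W(q) = -(1 + q)*(4 + 4)/2 = -(1 + q)*8/2 = -(8 + 8*q)/2 = -4 - 4*q)
W(-9)*(t(-6) + v) = (-4 - 4*(-9))*(12 + 26) = (-4 + 36)*38 = 32*38 = 1216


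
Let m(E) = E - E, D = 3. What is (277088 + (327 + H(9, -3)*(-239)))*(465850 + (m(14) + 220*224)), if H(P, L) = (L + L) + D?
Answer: 143274137160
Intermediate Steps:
m(E) = 0
H(P, L) = 3 + 2*L (H(P, L) = (L + L) + 3 = 2*L + 3 = 3 + 2*L)
(277088 + (327 + H(9, -3)*(-239)))*(465850 + (m(14) + 220*224)) = (277088 + (327 + (3 + 2*(-3))*(-239)))*(465850 + (0 + 220*224)) = (277088 + (327 + (3 - 6)*(-239)))*(465850 + (0 + 49280)) = (277088 + (327 - 3*(-239)))*(465850 + 49280) = (277088 + (327 + 717))*515130 = (277088 + 1044)*515130 = 278132*515130 = 143274137160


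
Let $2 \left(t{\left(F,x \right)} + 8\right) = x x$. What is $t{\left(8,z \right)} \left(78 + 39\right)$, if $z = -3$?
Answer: $- \frac{819}{2} \approx -409.5$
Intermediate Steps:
$t{\left(F,x \right)} = -8 + \frac{x^{2}}{2}$ ($t{\left(F,x \right)} = -8 + \frac{x x}{2} = -8 + \frac{x^{2}}{2}$)
$t{\left(8,z \right)} \left(78 + 39\right) = \left(-8 + \frac{\left(-3\right)^{2}}{2}\right) \left(78 + 39\right) = \left(-8 + \frac{1}{2} \cdot 9\right) 117 = \left(-8 + \frac{9}{2}\right) 117 = \left(- \frac{7}{2}\right) 117 = - \frac{819}{2}$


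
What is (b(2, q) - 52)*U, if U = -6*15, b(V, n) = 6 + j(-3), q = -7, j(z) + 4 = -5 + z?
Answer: 5220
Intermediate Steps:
j(z) = -9 + z (j(z) = -4 + (-5 + z) = -9 + z)
b(V, n) = -6 (b(V, n) = 6 + (-9 - 3) = 6 - 12 = -6)
U = -90
(b(2, q) - 52)*U = (-6 - 52)*(-90) = -58*(-90) = 5220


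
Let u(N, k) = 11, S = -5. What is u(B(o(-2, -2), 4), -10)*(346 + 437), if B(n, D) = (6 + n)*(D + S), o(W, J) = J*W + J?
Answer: 8613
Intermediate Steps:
o(W, J) = J + J*W
B(n, D) = (-5 + D)*(6 + n) (B(n, D) = (6 + n)*(D - 5) = (6 + n)*(-5 + D) = (-5 + D)*(6 + n))
u(B(o(-2, -2), 4), -10)*(346 + 437) = 11*(346 + 437) = 11*783 = 8613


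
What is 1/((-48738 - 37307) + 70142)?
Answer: -1/15903 ≈ -6.2881e-5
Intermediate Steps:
1/((-48738 - 37307) + 70142) = 1/(-86045 + 70142) = 1/(-15903) = -1/15903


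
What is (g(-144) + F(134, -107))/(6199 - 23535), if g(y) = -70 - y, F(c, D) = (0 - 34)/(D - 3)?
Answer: -4087/953480 ≈ -0.0042864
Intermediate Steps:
F(c, D) = -34/(-3 + D)
(g(-144) + F(134, -107))/(6199 - 23535) = ((-70 - 1*(-144)) - 34/(-3 - 107))/(6199 - 23535) = ((-70 + 144) - 34/(-110))/(-17336) = (74 - 34*(-1/110))*(-1/17336) = (74 + 17/55)*(-1/17336) = (4087/55)*(-1/17336) = -4087/953480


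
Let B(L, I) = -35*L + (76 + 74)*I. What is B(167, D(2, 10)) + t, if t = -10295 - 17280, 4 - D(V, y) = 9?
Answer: -34170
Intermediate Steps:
D(V, y) = -5 (D(V, y) = 4 - 1*9 = 4 - 9 = -5)
t = -27575
B(L, I) = -35*L + 150*I
B(167, D(2, 10)) + t = (-35*167 + 150*(-5)) - 27575 = (-5845 - 750) - 27575 = -6595 - 27575 = -34170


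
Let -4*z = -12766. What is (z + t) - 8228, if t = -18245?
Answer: -46563/2 ≈ -23282.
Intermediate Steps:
z = 6383/2 (z = -¼*(-12766) = 6383/2 ≈ 3191.5)
(z + t) - 8228 = (6383/2 - 18245) - 8228 = -30107/2 - 8228 = -46563/2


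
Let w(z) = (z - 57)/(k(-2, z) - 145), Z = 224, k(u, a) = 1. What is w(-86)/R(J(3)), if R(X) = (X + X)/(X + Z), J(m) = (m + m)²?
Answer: 9295/2592 ≈ 3.5860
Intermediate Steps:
w(z) = 19/48 - z/144 (w(z) = (z - 57)/(1 - 145) = (-57 + z)/(-144) = (-57 + z)*(-1/144) = 19/48 - z/144)
J(m) = 4*m² (J(m) = (2*m)² = 4*m²)
R(X) = 2*X/(224 + X) (R(X) = (X + X)/(X + 224) = (2*X)/(224 + X) = 2*X/(224 + X))
w(-86)/R(J(3)) = (19/48 - 1/144*(-86))/((2*(4*3²)/(224 + 4*3²))) = (19/48 + 43/72)/((2*(4*9)/(224 + 4*9))) = 143/(144*((2*36/(224 + 36)))) = 143/(144*((2*36/260))) = 143/(144*((2*36*(1/260)))) = 143/(144*(18/65)) = (143/144)*(65/18) = 9295/2592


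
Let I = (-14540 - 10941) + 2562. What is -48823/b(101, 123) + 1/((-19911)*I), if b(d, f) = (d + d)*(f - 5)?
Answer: -22279898000171/10877325221724 ≈ -2.0483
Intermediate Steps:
b(d, f) = 2*d*(-5 + f) (b(d, f) = (2*d)*(-5 + f) = 2*d*(-5 + f))
I = -22919 (I = -25481 + 2562 = -22919)
-48823/b(101, 123) + 1/((-19911)*I) = -48823*1/(202*(-5 + 123)) + 1/(-19911*(-22919)) = -48823/(2*101*118) - 1/19911*(-1/22919) = -48823/23836 + 1/456340209 = -22279898000171/10877325221724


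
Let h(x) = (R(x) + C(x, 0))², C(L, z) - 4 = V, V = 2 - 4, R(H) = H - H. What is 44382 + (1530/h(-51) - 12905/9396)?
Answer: 14503253/324 ≈ 44763.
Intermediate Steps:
R(H) = 0
V = -2
C(L, z) = 2 (C(L, z) = 4 - 2 = 2)
h(x) = 4 (h(x) = (0 + 2)² = 2² = 4)
44382 + (1530/h(-51) - 12905/9396) = 44382 + (1530/4 - 12905/9396) = 44382 + (1530*(¼) - 12905*1/9396) = 44382 + (765/2 - 445/324) = 44382 + 123485/324 = 14503253/324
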